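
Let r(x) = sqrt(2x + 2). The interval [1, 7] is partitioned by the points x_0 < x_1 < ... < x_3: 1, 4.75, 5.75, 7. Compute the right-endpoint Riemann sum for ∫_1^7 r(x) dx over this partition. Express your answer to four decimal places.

Subinterval widths: 3.75, 1, 1.25.
Right endpoints: 4.75, 5.75, 7.
r(4.75) ≈ 3.3912, r(5.75) ≈ 3.6742, r(7) ≈ 4.0000.
Sum = Σ Δx_i · r(x_i).
Sum ≈ 21.3911.

21.3911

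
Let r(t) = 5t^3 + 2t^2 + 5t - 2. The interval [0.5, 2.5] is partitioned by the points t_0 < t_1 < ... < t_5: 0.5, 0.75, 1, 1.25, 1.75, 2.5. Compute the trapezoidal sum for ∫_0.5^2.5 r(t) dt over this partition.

73.09375

Subinterval widths: 0.25, 0.25, 0.25, 0.5, 0.75.
r(0.5) = 1.625, r(0.75) = 4.984375, r(1) = 10, r(1.25) = 17.140625, r(1.75) = 39.671875, r(2.5) = 101.125.
On each subinterval the trapezoid contributes (Δt_i/2)·[r(t_{i-1}) + r(t_i)].
Sum = 73.09375.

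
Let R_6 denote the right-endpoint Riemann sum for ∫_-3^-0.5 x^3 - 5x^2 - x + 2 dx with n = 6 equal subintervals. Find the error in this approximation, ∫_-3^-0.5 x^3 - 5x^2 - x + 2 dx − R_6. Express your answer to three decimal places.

Exact integral: ∫_-3^-0.5 f(x) dx ≈ -55.65104.
R_6 ≈ -42.19980.
Error ≈ -55.65104 − (-42.19980) ≈ -13.451.

-13.451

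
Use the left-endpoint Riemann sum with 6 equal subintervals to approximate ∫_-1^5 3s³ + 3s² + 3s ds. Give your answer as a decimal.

Δs = (5 − (-1))/6 = 1.
Left endpoints: -1, 0, 1, 2, 3, 4.
f(-1) = -3, f(0) = 0, f(1) = 9, f(2) = 42, f(3) = 117, f(4) = 252.
Sum = Δs · [f(-1) + f(0) + f(1) + ...].
Sum = 417.

417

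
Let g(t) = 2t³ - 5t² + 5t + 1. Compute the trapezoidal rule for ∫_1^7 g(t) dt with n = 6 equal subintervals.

Δt = (7 − 1)/6 = 1.
g(1) = 3, g(2) = 7, g(3) = 25, g(4) = 69, g(5) = 151, g(6) = 283, g(7) = 477.
T_6 = (Δt/2)·[g(t_0) + 2g(t_1) + ... + 2g(t_{5}) + g(t_6)].
Sum = 775.

775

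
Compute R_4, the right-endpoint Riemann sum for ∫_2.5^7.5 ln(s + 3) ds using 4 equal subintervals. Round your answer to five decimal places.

10.70623

Δs = (7.5 − 2.5)/4 = 1.25.
Right endpoints: 3.75, 5, 6.25, 7.5.
f(3.75) ≈ 1.90954, f(5) ≈ 2.07944, f(6.25) ≈ 2.22462, f(7.5) ≈ 2.35138.
Sum = Δs · [f(3.75) + f(5) + f(6.25) + f(7.5)].
Sum ≈ 10.70623.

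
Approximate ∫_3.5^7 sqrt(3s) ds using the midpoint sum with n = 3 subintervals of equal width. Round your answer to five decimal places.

Δs = (7 − 3.5)/3 = 7/6.
Midpoints: 49/12, 5.25, 77/12.
f(49/12) ≈ 3.50000, f(5.25) ≈ 3.96863, f(77/12) ≈ 4.38748.
Sum = Δs · [f(49/12) + f(5.25) + f(77/12)].
Sum ≈ 13.83213.

13.83213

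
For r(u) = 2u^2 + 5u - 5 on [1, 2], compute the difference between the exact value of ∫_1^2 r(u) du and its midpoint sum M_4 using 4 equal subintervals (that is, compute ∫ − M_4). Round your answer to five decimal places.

0.01042

Exact integral: ∫_1^2 r(u) du ≈ 7.1666667.
M_4 = 7.15625.
Error ≈ 7.1666667 − 7.15625 ≈ 0.01042.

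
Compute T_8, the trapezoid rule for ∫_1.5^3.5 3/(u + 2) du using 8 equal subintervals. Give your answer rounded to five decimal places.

1.35671

Δu = (3.5 − 1.5)/8 = 0.25.
f(1.5) = 6/7, f(1.75) = 0.8, f(2) = 0.75, f(2.25) = 12/17, f(2.5) = 2/3, f(2.75) = 12/19, f(3) = 0.6, f(3.25) = 4/7, f(3.5) = 6/11.
T_8 = (Δu/2)·[f(u_0) + 2f(u_1) + ... + 2f(u_{7}) + f(u_8)].
Sum ≈ 1.35671.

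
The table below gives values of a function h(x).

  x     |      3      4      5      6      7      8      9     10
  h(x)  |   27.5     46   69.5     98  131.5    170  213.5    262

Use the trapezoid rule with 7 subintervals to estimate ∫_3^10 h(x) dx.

Δx = 1.
T_7 = (1/2)·[27.5 + 2·46 + 2·69.5 + 2·98 + 2·131.5 + 2·170 + 2·213.5 + 262] = 873.25.

873.25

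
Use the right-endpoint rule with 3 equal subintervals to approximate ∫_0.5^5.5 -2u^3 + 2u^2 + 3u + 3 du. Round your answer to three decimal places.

Δu = (5.5 − 0.5)/3 = 5/3.
Right endpoints: 13/6, 23/6, 5.5.
f(13/6) = -157/108, f(23/6) = -7427/108, f(5.5) = -252.75.
Sum = Δu · [f(13/6) + f(23/6) + f(5.5)].
Sum ≈ -538.287.

-538.287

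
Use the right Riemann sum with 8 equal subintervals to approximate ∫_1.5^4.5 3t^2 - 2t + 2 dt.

84.9609375

Δt = (4.5 − 1.5)/8 = 0.375.
Right endpoints: 1.875, 2.25, 2.625, 3, 3.375, 3.75, 4.125, 4.5.
f(1.875) = 8.796875, f(2.25) = 12.6875, f(2.625) = 17.421875, f(3) = 23, f(3.375) = 29.421875, f(3.75) = 36.6875, f(4.125) = 44.796875, f(4.5) = 53.75.
Sum = Δt · [f(1.875) + f(2.25) + f(2.625) + ...].
Sum = 84.9609375.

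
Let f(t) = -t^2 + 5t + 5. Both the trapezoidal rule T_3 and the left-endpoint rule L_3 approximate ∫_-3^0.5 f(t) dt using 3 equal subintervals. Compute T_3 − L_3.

T_3 ≈ -14.21064815.
L_3 ≈ -29.52314815.
T_3 − L_3 = 15.3125.

15.3125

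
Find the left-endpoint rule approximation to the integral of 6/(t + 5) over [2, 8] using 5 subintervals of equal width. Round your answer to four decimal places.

3.9620

Δt = (8 − 2)/5 = 1.2.
Left endpoints: 2, 3.2, 4.4, 5.6, 6.8.
f(2) = 6/7, f(3.2) = 30/41, f(4.4) = 30/47, f(5.6) = 30/53, f(6.8) = 30/59.
Sum = Δt · [f(2) + f(3.2) + f(4.4) + f(5.6) + f(6.8)].
Sum ≈ 3.9620.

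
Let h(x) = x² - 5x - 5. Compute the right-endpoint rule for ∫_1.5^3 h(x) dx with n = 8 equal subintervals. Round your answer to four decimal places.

-16.5615

Δx = (3 − 1.5)/8 = 0.1875.
Right endpoints: 1.6875, 1.875, 2.0625, 2.25, 2.4375, 2.625, 2.8125, 3.
h(1.6875) = -10.58984375, h(1.875) = -10.859375, h(2.0625) = -11.05859375, h(2.25) = -11.1875, h(2.4375) = -11.24609375, h(2.625) = -11.234375, h(2.8125) = -11.15234375, h(3) = -11.
Sum = Δx · [h(1.6875) + h(1.875) + h(2.0625) + ...].
Sum ≈ -16.5615.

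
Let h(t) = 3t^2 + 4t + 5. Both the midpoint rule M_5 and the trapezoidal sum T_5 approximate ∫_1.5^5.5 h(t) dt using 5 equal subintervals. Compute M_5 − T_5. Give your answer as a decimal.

M_5 = 238.36.
T_5 = 240.28.
M_5 − T_5 = -1.92.

-1.92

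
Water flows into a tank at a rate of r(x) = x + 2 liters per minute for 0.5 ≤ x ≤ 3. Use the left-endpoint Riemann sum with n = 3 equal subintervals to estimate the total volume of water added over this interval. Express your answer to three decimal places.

Δx = (3 − 0.5)/3 = 5/6.
Left endpoints: 0.5, 4/3, 13/6.
r(0.5) = 2.5, r(4/3) = 10/3, r(13/6) = 25/6.
Sum = Δx · [r(0.5) + r(4/3) + r(13/6)].
Sum ≈ 8.333.

8.333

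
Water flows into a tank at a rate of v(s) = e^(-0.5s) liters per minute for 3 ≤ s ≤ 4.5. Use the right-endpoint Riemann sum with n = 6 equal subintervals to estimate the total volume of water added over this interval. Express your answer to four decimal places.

Δs = (4.5 − 3)/6 = 0.25.
Right endpoints: 3.25, 3.5, 3.75, 4, 4.25, 4.5.
v(3.25) ≈ 0.1969, v(3.5) ≈ 0.1738, v(3.75) ≈ 0.1534, v(4) ≈ 0.1353, v(4.25) ≈ 0.1194, v(4.5) ≈ 0.1054.
Sum = Δs · [v(3.25) + v(3.5) + v(3.75) + ...].
Sum ≈ 0.2211.

0.2211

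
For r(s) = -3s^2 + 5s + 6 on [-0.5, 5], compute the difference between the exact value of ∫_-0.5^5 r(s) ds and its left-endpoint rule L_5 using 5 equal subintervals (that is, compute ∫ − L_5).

-22.385

Exact integral: ∫_-0.5^5 r(s) ds = -30.25.
L_5 = -7.865.
Error = -30.25 − (-7.865) = -22.385.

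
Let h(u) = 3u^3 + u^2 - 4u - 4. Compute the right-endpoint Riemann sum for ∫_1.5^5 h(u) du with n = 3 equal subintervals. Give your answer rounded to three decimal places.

687.961

Δu = (5 − 1.5)/3 = 7/6.
Right endpoints: 8/3, 23/6, 5.
h(8/3) = 148/3, h(23/6) = 11833/72, h(5) = 376.
Sum = Δu · [h(8/3) + h(23/6) + h(5)].
Sum ≈ 687.961.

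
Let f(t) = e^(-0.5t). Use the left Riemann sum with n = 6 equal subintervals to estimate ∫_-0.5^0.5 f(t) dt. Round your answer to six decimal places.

1.053136

Δt = (0.5 − (-0.5))/6 = 1/6.
Left endpoints: -0.5, -1/3, -1/6, 0, 1/6, 1/3.
f(-0.5) ≈ 1.284025, f(-1/3) ≈ 1.181360, f(-1/6) ≈ 1.086904, f(0) ≈ 1.000000, f(1/6) ≈ 0.920044, f(1/3) ≈ 0.846482.
Sum = Δt · [f(-0.5) + f(-1/3) + f(-1/6) + ...].
Sum ≈ 1.053136.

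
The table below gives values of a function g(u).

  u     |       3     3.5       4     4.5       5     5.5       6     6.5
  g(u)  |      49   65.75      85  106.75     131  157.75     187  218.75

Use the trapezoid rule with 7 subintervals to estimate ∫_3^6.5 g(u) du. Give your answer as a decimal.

Δu = 0.5.
T_7 = (0.5/2)·[49 + 2·65.75 + 2·85 + 2·106.75 + 2·131 + 2·157.75 + 2·187 + 218.75] = 433.5625.

433.5625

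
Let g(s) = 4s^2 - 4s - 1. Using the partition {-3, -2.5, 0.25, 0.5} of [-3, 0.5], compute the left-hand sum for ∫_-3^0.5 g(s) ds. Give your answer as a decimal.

116.5625

Subinterval widths: 0.5, 2.75, 0.25.
Left endpoints: -3, -2.5, 0.25.
g(-3) = 47, g(-2.5) = 34, g(0.25) = -1.75.
Sum = Σ Δs_i · g(s_i).
Sum = 116.5625.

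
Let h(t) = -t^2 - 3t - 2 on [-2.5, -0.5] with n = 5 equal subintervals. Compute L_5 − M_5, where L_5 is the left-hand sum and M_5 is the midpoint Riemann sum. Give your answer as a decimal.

-0.08

L_5 = -0.22.
M_5 = -0.14.
L_5 − M_5 = -0.08.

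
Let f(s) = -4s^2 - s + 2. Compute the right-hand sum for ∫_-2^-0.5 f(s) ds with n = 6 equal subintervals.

-4

Δs = (-0.5 − (-2))/6 = 0.25.
Right endpoints: -1.75, -1.5, -1.25, -1, -0.75, -0.5.
f(-1.75) = -8.5, f(-1.5) = -5.5, f(-1.25) = -3, f(-1) = -1, f(-0.75) = 0.5, f(-0.5) = 1.5.
Sum = Δs · [f(-1.75) + f(-1.5) + f(-1.25) + ...].
Sum = -4.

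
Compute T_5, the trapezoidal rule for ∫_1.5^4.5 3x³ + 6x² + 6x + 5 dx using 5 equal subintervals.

Δx = (4.5 − 1.5)/5 = 0.6.
f(1.5) = 37.625, f(2.1) = 71.843, f(2.7) = 123.989, f(3.3) = 197.951, f(3.9) = 297.617, f(4.5) = 426.875.
T_5 = (Δx/2)·[f(x_0) + 2f(x_1) + ... + 2f(x_{4}) + f(x_5)].
Sum = 554.19.

554.19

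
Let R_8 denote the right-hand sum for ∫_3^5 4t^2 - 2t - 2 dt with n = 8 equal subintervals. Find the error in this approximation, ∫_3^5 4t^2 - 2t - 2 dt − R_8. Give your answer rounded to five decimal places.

Exact integral: ∫_3^5 f(t) dt ≈ 110.6666667.
R_8 = 118.25.
Error ≈ 110.6666667 − 118.25 ≈ -7.58333.

-7.58333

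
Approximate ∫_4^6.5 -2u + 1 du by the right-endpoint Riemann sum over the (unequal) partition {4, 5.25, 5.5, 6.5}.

-26.375

Subinterval widths: 1.25, 0.25, 1.
Right endpoints: 5.25, 5.5, 6.5.
f(5.25) = -9.5, f(5.5) = -10, f(6.5) = -12.
Sum = Σ Δu_i · f(u_i).
Sum = -26.375.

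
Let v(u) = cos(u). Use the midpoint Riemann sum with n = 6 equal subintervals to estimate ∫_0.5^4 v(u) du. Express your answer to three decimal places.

-1.254

Δu = (4 − 0.5)/6 = 7/12.
Midpoints: 19/24, 1.375, 47/24, 61/24, 3.125, 89/24.
v(19/24) ≈ 0.703, v(1.375) ≈ 0.195, v(47/24) ≈ -0.378, v(61/24) ≈ -0.825, v(3.125) ≈ -1.000, v(89/24) ≈ -0.844.
Sum = Δu · [v(19/24) + v(1.375) + v(47/24) + ...].
Sum ≈ -1.254.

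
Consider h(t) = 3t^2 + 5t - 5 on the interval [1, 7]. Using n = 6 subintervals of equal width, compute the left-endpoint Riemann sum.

Δt = (7 − 1)/6 = 1.
Left endpoints: 1, 2, 3, 4, 5, 6.
h(1) = 3, h(2) = 17, h(3) = 37, h(4) = 63, h(5) = 95, h(6) = 133.
Sum = Δt · [h(1) + h(2) + h(3) + ...].
Sum = 348.

348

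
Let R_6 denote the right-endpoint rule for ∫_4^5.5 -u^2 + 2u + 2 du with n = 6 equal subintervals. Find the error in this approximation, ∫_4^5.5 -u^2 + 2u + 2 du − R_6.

1.421875

Exact integral: ∫_4^5.5 f(u) du = -16.875.
R_6 = -18.296875.
Error = -16.875 − (-18.296875) = 1.421875.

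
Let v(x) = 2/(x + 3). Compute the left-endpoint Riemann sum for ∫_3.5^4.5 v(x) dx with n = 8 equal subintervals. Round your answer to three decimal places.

0.289

Δx = (4.5 − 3.5)/8 = 0.125.
Left endpoints: 3.5, 3.625, 3.75, 3.875, 4, 4.125, 4.25, 4.375.
v(3.5) = 4/13, v(3.625) = 16/53, v(3.75) = 8/27, v(3.875) = 16/55, v(4) = 2/7, v(4.125) = 16/57, v(4.25) = 8/29, v(4.375) = 16/59.
Sum = Δx · [v(3.5) + v(3.625) + v(3.75) + ...].
Sum ≈ 0.289.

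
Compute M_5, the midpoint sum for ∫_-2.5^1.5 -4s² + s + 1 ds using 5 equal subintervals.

Δs = (1.5 − (-2.5))/5 = 0.8.
Midpoints: -2.1, -1.3, -0.5, 0.3, 1.1.
f(-2.1) = -18.74, f(-1.3) = -7.06, f(-0.5) = -0.5, f(0.3) = 0.94, f(1.1) = -2.74.
Sum = Δs · [f(-2.1) + f(-1.3) + f(-0.5) + f(0.3) + f(1.1)].
Sum = -22.48.

-22.48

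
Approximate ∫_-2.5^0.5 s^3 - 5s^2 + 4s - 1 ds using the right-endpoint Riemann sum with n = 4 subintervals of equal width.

Δs = (0.5 − (-2.5))/4 = 0.75.
Right endpoints: -1.75, -1, -0.25, 0.5.
f(-1.75) = -28.671875, f(-1) = -11, f(-0.25) = -2.328125, f(0.5) = -0.125.
Sum = Δs · [f(-1.75) + f(-1) + f(-0.25) + f(0.5)].
Sum = -31.59375.

-31.59375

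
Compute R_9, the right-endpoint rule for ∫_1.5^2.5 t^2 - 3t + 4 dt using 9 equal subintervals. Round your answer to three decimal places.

2.141

Δt = (2.5 − 1.5)/9 = 1/9.
Right endpoints: 29/18, 31/18, 11/6, 35/18, 37/18, 13/6, 41/18, 43/18, 2.5.
f(29/18) = 571/324, f(31/18) = 583/324, f(11/6) = 67/36, f(35/18) = 631/324, f(37/18) = 667/324, f(13/6) = 79/36, f(41/18) = 763/324, f(43/18) = 823/324, f(2.5) = 2.75.
Sum = Δt · [f(29/18) + f(31/18) + f(11/6) + ...].
Sum ≈ 2.141.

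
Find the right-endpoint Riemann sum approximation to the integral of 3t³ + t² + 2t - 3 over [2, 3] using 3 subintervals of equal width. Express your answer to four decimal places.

68.1852

Δt = (3 − 2)/3 = 1/3.
Right endpoints: 7/3, 8/3, 3.
f(7/3) = 407/9, f(8/3) = 199/3, f(3) = 93.
Sum = Δt · [f(7/3) + f(8/3) + f(3)].
Sum ≈ 68.1852.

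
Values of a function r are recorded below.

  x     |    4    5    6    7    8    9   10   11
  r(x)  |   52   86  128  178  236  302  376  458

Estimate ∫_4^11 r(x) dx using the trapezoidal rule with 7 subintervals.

1561

Δx = 1.
T_7 = (1/2)·[52 + 2·86 + 2·128 + 2·178 + 2·236 + 2·302 + 2·376 + 458] = 1561.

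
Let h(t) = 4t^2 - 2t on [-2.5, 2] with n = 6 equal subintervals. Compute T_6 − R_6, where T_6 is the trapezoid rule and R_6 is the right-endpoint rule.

T_6 = 35.4375.
R_6 = 28.6875.
T_6 − R_6 = 6.75.

6.75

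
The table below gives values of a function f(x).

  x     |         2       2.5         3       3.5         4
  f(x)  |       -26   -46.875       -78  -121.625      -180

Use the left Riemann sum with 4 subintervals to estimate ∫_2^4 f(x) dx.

-136.25

Δx = 0.5.
Sum = 0.5·[(-26) + (-46.875) + (-78) + (-121.625)] = -136.25.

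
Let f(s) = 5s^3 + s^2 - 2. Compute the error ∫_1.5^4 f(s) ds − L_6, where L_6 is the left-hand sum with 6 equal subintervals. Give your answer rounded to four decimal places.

Exact integral: ∫_1.5^4 f(s) ds ≈ 328.880208.
L_6 ≈ 265.920862.
Error ≈ 328.880208 − 265.920862 ≈ 62.9593.

62.9593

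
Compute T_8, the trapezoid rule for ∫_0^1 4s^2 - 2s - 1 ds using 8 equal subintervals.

Δs = (1 − 0)/8 = 0.125.
f(0) = -1, f(0.125) = -1.1875, f(0.25) = -1.25, f(0.375) = -1.1875, f(0.5) = -1, f(0.625) = -0.6875, f(0.75) = -0.25, f(0.875) = 0.3125, f(1) = 1.
T_8 = (Δs/2)·[f(s_0) + 2f(s_1) + ... + 2f(s_{7}) + f(s_8)].
Sum = -0.65625.

-0.65625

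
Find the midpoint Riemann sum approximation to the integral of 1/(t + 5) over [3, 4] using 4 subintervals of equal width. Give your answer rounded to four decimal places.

0.1178

Δt = (4 − 3)/4 = 0.25.
Midpoints: 3.125, 3.375, 3.625, 3.875.
f(3.125) = 8/65, f(3.375) = 8/67, f(3.625) = 8/69, f(3.875) = 8/71.
Sum = Δt · [f(3.125) + f(3.375) + f(3.625) + f(3.875)].
Sum ≈ 0.1178.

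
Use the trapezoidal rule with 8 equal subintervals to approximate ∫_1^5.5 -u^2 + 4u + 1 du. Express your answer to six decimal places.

Δu = (5.5 − 1)/8 = 0.5625.
f(1) = 4, f(1.5625) = 4.80859375, f(2.125) = 4.984375, f(2.6875) = 4.52734375, f(3.25) = 3.4375, f(3.8125) = 1.71484375, f(4.375) = -0.640625, f(4.9375) = -3.62890625, f(5.5) = -7.25.
T_8 = (Δu/2)·[f(u_0) + 2f(u_1) + ... + 2f(u_{7}) + f(u_8)].
Sum ≈ 7.637695.

7.637695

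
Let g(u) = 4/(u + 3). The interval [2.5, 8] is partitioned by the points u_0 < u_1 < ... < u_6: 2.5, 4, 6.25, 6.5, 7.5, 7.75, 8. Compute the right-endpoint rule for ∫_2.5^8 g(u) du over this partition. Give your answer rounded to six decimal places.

2.500264

Subinterval widths: 1.5, 2.25, 0.25, 1, 0.25, 0.25.
Right endpoints: 4, 6.25, 6.5, 7.5, 7.75, 8.
g(4) = 4/7, g(6.25) = 16/37, g(6.5) = 8/19, g(7.5) = 8/21, g(7.75) = 16/43, g(8) = 4/11.
Sum = Σ Δu_i · g(u_i).
Sum ≈ 2.500264.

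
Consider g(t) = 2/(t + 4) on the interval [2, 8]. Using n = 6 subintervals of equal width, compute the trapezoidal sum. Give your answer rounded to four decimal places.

Δt = (8 − 2)/6 = 1.
g(2) = 1/3, g(3) = 2/7, g(4) = 0.25, g(5) = 2/9, g(6) = 0.2, g(7) = 2/11, g(8) = 1/6.
T_6 = (Δt/2)·[g(t_0) + 2g(t_1) + ... + 2g(t_{5}) + g(t_6)].
Sum ≈ 1.3898.

1.3898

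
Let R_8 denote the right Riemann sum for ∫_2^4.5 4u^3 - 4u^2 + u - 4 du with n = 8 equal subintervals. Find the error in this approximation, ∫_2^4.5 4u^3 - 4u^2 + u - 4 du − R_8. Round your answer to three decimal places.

-43.612

Exact integral: ∫_2^4.5 f(u) du ≈ 281.35417.
R_8 ≈ 324.96582.
Error ≈ 281.35417 − 324.96582 ≈ -43.612.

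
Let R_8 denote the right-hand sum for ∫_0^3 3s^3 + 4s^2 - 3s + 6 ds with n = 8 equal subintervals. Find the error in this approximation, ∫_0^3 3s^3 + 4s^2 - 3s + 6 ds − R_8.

Exact integral: ∫_0^3 f(s) ds = 101.25.
R_8 = 122.73046875.
Error = 101.25 − 122.73046875 = -21.48046875.

-21.48046875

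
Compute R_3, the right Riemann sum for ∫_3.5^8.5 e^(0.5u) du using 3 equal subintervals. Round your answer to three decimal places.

Δu = (8.5 − 3.5)/3 = 5/3.
Right endpoints: 31/6, 41/6, 8.5.
f(31/6) ≈ 13.241, f(41/6) ≈ 30.468, f(8.5) ≈ 70.105.
Sum = Δu · [f(31/6) + f(41/6) + f(8.5)].
Sum ≈ 189.691.

189.691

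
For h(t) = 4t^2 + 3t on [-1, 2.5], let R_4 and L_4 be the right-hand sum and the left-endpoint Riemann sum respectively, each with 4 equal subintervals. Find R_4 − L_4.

R_4 = 45.609375.
L_4 = 18.046875.
R_4 − L_4 = 27.5625.

27.5625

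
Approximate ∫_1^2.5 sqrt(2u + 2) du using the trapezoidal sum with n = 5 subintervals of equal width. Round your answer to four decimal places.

3.5058

Δu = (2.5 − 1)/5 = 0.3.
f(1) ≈ 2.0000, f(1.3) ≈ 2.1448, f(1.6) ≈ 2.2804, f(1.9) ≈ 2.4083, f(2.2) ≈ 2.5298, f(2.5) ≈ 2.6458.
T_5 = (Δu/2)·[f(u_0) + 2f(u_1) + ... + 2f(u_{4}) + f(u_5)].
Sum ≈ 3.5058.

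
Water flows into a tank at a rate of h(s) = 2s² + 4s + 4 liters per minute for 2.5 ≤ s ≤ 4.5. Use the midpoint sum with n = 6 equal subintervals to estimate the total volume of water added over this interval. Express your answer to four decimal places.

86.2963

Δs = (4.5 − 2.5)/6 = 1/3.
Midpoints: 8/3, 3, 10/3, 11/3, 4, 13/3.
h(8/3) = 260/9, h(3) = 34, h(10/3) = 356/9, h(11/3) = 410/9, h(4) = 52, h(13/3) = 530/9.
Sum = Δs · [h(8/3) + h(3) + h(10/3) + ...].
Sum ≈ 86.2963.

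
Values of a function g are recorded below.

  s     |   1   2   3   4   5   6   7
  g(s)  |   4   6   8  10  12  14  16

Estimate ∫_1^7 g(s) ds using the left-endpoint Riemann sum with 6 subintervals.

54

Δs = 1.
Sum = 1·[4 + 6 + 8 + 10 + 12 + 14] = 54.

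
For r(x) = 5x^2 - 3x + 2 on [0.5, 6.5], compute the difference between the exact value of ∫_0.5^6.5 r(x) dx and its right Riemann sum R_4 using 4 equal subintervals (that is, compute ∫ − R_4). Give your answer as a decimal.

Exact integral: ∫_0.5^6.5 r(x) dx = 406.5.
R_4 = 561.75.
Error = 406.5 − 561.75 = -155.25.

-155.25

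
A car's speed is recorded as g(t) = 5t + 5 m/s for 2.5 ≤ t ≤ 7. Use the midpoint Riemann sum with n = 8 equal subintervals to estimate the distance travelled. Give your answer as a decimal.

129.375

Δt = (7 − 2.5)/8 = 0.5625.
Midpoints: 2.78125, 3.34375, 3.90625, 4.46875, 5.03125, 5.59375, 6.15625, 6.71875.
g(2.78125) = 18.90625, g(3.34375) = 21.71875, g(3.90625) = 24.53125, g(4.46875) = 27.34375, g(5.03125) = 30.15625, g(5.59375) = 32.96875, g(6.15625) = 35.78125, g(6.71875) = 38.59375.
Sum = Δt · [g(2.78125) + g(3.34375) + g(3.90625) + ...].
Sum = 129.375.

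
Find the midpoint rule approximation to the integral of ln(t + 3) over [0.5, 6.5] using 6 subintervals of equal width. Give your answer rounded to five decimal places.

11.01007

Δt = (6.5 − 0.5)/6 = 1.
Midpoints: 1, 2, 3, 4, 5, 6.
f(1) ≈ 1.38629, f(2) ≈ 1.60944, f(3) ≈ 1.79176, f(4) ≈ 1.94591, f(5) ≈ 2.07944, f(6) ≈ 2.19722.
Sum = Δt · [f(1) + f(2) + f(3) + ...].
Sum ≈ 11.01007.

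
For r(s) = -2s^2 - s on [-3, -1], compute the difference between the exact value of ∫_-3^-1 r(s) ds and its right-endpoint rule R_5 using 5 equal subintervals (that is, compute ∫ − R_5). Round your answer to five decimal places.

Exact integral: ∫_-3^-1 r(s) ds ≈ -13.3333333.
R_5 = -10.64.
Error ≈ -13.3333333 − (-10.64) ≈ -2.69333.

-2.69333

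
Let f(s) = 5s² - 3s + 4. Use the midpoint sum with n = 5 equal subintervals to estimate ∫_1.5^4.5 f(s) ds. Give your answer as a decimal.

130.8

Δs = (4.5 − 1.5)/5 = 0.6.
Midpoints: 1.8, 2.4, 3, 3.6, 4.2.
f(1.8) = 14.8, f(2.4) = 25.6, f(3) = 40, f(3.6) = 58, f(4.2) = 79.6.
Sum = Δs · [f(1.8) + f(2.4) + f(3) + f(3.6) + f(4.2)].
Sum = 130.8.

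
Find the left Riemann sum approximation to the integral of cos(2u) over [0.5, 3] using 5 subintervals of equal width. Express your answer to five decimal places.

Δu = (3 − 0.5)/5 = 0.5.
Left endpoints: 0.5, 1, 1.5, 2, 2.5.
f(0.5) ≈ 0.54030, f(1) ≈ -0.41615, f(1.5) ≈ -0.98999, f(2) ≈ -0.65364, f(2.5) ≈ 0.28366.
Sum = Δu · [f(0.5) + f(1) + f(1.5) + f(2) + f(2.5)].
Sum ≈ -0.61791.

-0.61791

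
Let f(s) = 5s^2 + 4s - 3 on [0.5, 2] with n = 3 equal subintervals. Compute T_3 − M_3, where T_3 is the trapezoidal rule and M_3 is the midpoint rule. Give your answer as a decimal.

0.46875

T_3 = 16.4375.
M_3 = 15.96875.
T_3 − M_3 = 0.46875.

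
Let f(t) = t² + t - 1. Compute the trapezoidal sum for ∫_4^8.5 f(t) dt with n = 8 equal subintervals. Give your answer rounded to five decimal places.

207.23730

Δt = (8.5 − 4)/8 = 0.5625.
f(4) = 19, f(4.5625) = 24.37890625, f(5.125) = 30.390625, f(5.6875) = 37.03515625, f(6.25) = 44.3125, f(6.8125) = 52.22265625, f(7.375) = 60.765625, f(7.9375) = 69.94140625, f(8.5) = 79.75.
T_8 = (Δt/2)·[f(t_0) + 2f(t_1) + ... + 2f(t_{7}) + f(t_8)].
Sum ≈ 207.23730.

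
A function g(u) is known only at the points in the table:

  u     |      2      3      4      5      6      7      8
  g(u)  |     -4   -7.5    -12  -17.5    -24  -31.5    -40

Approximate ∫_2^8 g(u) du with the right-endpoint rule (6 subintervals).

Δu = 1.
Sum = 1·[(-7.5) + (-12) + (-17.5) + (-24) + (-31.5) + (-40)] = -132.5.

-132.5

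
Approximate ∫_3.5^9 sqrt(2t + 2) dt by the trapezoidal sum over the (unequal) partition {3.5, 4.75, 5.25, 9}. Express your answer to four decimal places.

20.7405

Subinterval widths: 1.25, 0.5, 3.75.
f(3.5) ≈ 3.0000, f(4.75) ≈ 3.3912, f(5.25) ≈ 3.5355, f(9) ≈ 4.4721.
On each subinterval the trapezoid contributes (Δt_i/2)·[f(t_{i-1}) + f(t_i)].
Sum ≈ 20.7405.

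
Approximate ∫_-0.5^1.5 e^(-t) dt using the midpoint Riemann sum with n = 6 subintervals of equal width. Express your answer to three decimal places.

Δt = (1.5 − (-0.5))/6 = 1/3.
Midpoints: -1/3, 0, 1/3, 2/3, 1, 4/3.
f(-1/3) ≈ 1.396, f(0) ≈ 1.000, f(1/3) ≈ 0.717, f(2/3) ≈ 0.513, f(1) ≈ 0.368, f(4/3) ≈ 0.264.
Sum = Δt · [f(-1/3) + f(0) + f(1/3) + ...].
Sum ≈ 1.419.

1.419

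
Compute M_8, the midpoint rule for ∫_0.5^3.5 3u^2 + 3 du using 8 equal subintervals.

51.64453125

Δu = (3.5 − 0.5)/8 = 0.375.
Midpoints: 0.6875, 1.0625, 1.4375, 1.8125, 2.1875, 2.5625, 2.9375, 3.3125.
f(0.6875) = 4.41796875, f(1.0625) = 6.38671875, f(1.4375) = 9.19921875, f(1.8125) = 12.85546875, f(2.1875) = 17.35546875, f(2.5625) = 22.69921875, f(2.9375) = 28.88671875, f(3.3125) = 35.91796875.
Sum = Δu · [f(0.6875) + f(1.0625) + f(1.4375) + ...].
Sum = 51.64453125.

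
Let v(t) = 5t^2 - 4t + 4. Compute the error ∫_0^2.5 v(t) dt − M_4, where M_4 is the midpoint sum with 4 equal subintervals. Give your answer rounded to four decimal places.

Exact integral: ∫_0^2.5 v(t) dt ≈ 23.541667.
M_4 ≈ 23.134766.
Error ≈ 23.541667 − 23.134766 ≈ 0.4069.

0.4069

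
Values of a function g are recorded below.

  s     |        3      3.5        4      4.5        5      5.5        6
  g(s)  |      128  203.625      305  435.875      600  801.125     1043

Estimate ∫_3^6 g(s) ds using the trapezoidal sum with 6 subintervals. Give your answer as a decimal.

1465.5625

Δs = 0.5.
T_6 = (0.5/2)·[128 + 2·203.625 + 2·305 + 2·435.875 + 2·600 + 2·801.125 + 1043] = 1465.5625.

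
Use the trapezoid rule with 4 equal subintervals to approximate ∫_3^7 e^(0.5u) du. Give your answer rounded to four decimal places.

Δu = (7 − 3)/4 = 1.
f(3) ≈ 4.4817, f(4) ≈ 7.3891, f(5) ≈ 12.1825, f(6) ≈ 20.0855, f(7) ≈ 33.1155.
T_4 = (Δu/2)·[f(u_0) + 2f(u_1) + 2f(u_2) + 2f(u_3) + f(u_4)].
Sum ≈ 58.4557.

58.4557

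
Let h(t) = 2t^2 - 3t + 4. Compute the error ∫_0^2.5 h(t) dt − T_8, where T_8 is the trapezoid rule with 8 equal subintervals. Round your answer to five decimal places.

Exact integral: ∫_0^2.5 h(t) dt ≈ 11.0416667.
T_8 ≈ 11.1230469.
Error ≈ 11.0416667 − 11.1230469 ≈ -0.08138.

-0.08138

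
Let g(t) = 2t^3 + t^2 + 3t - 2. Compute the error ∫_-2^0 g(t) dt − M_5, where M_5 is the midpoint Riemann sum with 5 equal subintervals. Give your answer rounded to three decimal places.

Exact integral: ∫_-2^0 g(t) dt ≈ -15.33333.
M_5 = -15.2.
Error ≈ -15.33333 − (-15.2) ≈ -0.133.

-0.133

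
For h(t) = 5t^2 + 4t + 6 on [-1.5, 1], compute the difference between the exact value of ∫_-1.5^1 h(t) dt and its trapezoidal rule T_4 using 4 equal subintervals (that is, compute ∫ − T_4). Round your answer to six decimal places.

-0.813802

Exact integral: ∫_-1.5^1 h(t) dt ≈ 19.79166667.
T_4 = 20.60546875.
Error ≈ 19.79166667 − 20.60546875 ≈ -0.813802.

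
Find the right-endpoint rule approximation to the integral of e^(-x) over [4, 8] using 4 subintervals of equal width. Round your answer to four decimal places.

Δx = (8 − 4)/4 = 1.
Right endpoints: 5, 6, 7, 8.
f(5) ≈ 0.0067, f(6) ≈ 0.0025, f(7) ≈ 0.0009, f(8) ≈ 0.0003.
Sum = Δx · [f(5) + f(6) + f(7) + f(8)].
Sum ≈ 0.0105.

0.0105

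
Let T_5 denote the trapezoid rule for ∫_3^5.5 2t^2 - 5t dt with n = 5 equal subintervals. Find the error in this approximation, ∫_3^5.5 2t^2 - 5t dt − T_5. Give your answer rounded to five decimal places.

Exact integral: ∫_3^5.5 f(t) dt ≈ 39.7916667.
T_5 = 40.
Error ≈ 39.7916667 − 40 ≈ -0.20833.

-0.20833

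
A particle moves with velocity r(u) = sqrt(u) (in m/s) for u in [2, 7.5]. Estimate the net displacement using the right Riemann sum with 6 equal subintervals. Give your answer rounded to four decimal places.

Δu = (7.5 − 2)/6 = 11/12.
Right endpoints: 35/12, 23/6, 4.75, 17/3, 79/12, 7.5.
r(35/12) ≈ 1.7078, r(23/6) ≈ 1.9579, r(4.75) ≈ 2.1794, r(17/3) ≈ 2.3805, r(79/12) ≈ 2.5658, r(7.5) ≈ 2.7386.
Sum = Δu · [r(35/12) + r(23/6) + r(4.75) + ...].
Sum ≈ 12.4025.

12.4025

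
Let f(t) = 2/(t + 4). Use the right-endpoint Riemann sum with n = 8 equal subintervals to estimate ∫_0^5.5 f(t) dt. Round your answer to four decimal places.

Δt = (5.5 − 0)/8 = 0.6875.
Right endpoints: 0.6875, 1.375, 2.0625, 2.75, 3.4375, 4.125, 4.8125, 5.5.
f(0.6875) = 32/75, f(1.375) = 16/43, f(2.0625) = 32/97, f(2.75) = 8/27, f(3.4375) = 32/119, f(4.125) = 16/65, f(4.8125) = 32/141, f(5.5) = 4/19.
Sum = Δt · [f(0.6875) + f(1.375) + f(2.0625) + ...].
Sum ≈ 1.6345.

1.6345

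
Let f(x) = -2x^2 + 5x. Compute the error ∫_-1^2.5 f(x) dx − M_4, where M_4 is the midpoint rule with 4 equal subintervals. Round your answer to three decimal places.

Exact integral: ∫_-1^2.5 f(x) dx ≈ 2.04167.
M_4 = 2.48828125.
Error ≈ 2.04167 − 2.48828125 ≈ -0.447.

-0.447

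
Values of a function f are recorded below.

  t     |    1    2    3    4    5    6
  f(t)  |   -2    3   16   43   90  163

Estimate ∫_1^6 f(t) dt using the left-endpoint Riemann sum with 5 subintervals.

Δt = 1.
Sum = 1·[(-2) + 3 + 16 + 43 + 90] = 150.

150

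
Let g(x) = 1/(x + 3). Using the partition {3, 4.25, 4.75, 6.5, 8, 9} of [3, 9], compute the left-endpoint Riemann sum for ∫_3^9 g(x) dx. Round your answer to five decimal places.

Subinterval widths: 1.25, 0.5, 1.75, 1.5, 1.
Left endpoints: 3, 4.25, 4.75, 6.5, 8.
g(3) = 1/6, g(4.25) = 4/29, g(4.75) = 4/31, g(6.5) = 2/19, g(8) = 1/11.
Sum = Σ Δx_i · g(x_i).
Sum ≈ 0.75191.

0.75191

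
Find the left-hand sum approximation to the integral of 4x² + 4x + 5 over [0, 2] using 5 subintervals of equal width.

Δx = (2 − 0)/5 = 0.4.
Left endpoints: 0, 0.4, 0.8, 1.2, 1.6.
f(0) = 5, f(0.4) = 7.24, f(0.8) = 10.76, f(1.2) = 15.56, f(1.6) = 21.64.
Sum = Δx · [f(0) + f(0.4) + f(0.8) + f(1.2) + f(1.6)].
Sum = 24.08.

24.08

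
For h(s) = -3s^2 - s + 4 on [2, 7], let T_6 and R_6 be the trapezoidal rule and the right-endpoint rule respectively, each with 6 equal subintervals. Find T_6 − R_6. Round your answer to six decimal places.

T_6 ≈ -339.23611111.
R_6 ≈ -397.56944444.
T_6 − R_6 ≈ 58.333333.

58.333333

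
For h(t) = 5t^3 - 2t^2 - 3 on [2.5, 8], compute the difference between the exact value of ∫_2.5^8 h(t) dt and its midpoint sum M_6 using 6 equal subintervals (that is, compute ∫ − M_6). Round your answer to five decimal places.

Exact integral: ∫_2.5^8 h(t) dt ≈ 4723.7552083.
M_6 ≈ 4694.1966869.
Error ≈ 4723.7552083 − 4694.1966869 ≈ 29.55852.

29.55852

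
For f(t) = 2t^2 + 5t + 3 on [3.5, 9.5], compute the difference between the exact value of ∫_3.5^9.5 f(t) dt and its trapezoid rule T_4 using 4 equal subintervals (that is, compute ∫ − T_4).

Exact integral: ∫_3.5^9.5 f(t) dt = 756.
T_4 = 760.5.
Error = 756 − 760.5 = -4.5.

-4.5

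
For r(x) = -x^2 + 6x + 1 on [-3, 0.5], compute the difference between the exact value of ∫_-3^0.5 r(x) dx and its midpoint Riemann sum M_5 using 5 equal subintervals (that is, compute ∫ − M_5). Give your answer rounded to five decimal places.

Exact integral: ∫_-3^0.5 r(x) dx ≈ -31.7916667.
M_5 = -31.64875.
Error ≈ -31.7916667 − (-31.64875) ≈ -0.14292.

-0.14292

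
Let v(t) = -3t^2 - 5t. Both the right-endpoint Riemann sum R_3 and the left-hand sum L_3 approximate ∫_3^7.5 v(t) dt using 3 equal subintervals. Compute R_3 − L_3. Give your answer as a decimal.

-246.375

R_3 = -641.25.
L_3 = -394.875.
R_3 − L_3 = -246.375.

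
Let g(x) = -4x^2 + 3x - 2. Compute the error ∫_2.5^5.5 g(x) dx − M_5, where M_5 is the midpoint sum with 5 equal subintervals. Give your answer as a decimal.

-0.36

Exact integral: ∫_2.5^5.5 g(x) dx = -171.
M_5 = -170.64.
Error = -171 − (-170.64) = -0.36.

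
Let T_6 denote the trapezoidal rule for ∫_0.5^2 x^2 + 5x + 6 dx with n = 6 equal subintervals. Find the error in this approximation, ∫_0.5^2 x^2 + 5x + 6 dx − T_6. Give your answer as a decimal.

Exact integral: ∫_0.5^2 f(x) dx = 21.
T_6 = 21.015625.
Error = 21 − 21.015625 = -0.015625.

-0.015625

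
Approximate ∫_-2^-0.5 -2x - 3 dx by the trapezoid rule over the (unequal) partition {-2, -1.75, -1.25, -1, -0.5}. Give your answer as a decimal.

-0.75

Subinterval widths: 0.25, 0.5, 0.25, 0.5.
f(-2) = 1, f(-1.75) = 0.5, f(-1.25) = -0.5, f(-1) = -1, f(-0.5) = -2.
On each subinterval the trapezoid contributes (Δx_i/2)·[f(x_{i-1}) + f(x_i)].
Sum = -0.75.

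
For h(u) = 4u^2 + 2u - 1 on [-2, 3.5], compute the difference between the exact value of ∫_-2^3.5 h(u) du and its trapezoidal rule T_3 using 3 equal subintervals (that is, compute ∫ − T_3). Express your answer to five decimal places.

-12.32407

Exact integral: ∫_-2^3.5 h(u) du ≈ 70.5833333.
T_3 ≈ 82.9074074.
Error ≈ 70.5833333 − 82.9074074 ≈ -12.32407.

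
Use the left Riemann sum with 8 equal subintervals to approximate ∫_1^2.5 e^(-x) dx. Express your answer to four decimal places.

0.3134

Δx = (2.5 − 1)/8 = 0.1875.
Left endpoints: 1, 1.1875, 1.375, 1.5625, 1.75, 1.9375, 2.125, 2.3125.
f(1) ≈ 0.3679, f(1.1875) ≈ 0.3050, f(1.375) ≈ 0.2528, f(1.5625) ≈ 0.2096, f(1.75) ≈ 0.1738, f(1.9375) ≈ 0.1441, f(2.125) ≈ 0.1194, f(2.3125) ≈ 0.0990.
Sum = Δx · [f(1) + f(1.1875) + f(1.375) + ...].
Sum ≈ 0.3134.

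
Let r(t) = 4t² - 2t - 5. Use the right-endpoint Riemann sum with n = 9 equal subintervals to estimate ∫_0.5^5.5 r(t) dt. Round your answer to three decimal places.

198.251

Δt = (5.5 − 0.5)/9 = 5/9.
Right endpoints: 19/18, 29/18, 13/6, 49/18, 59/18, 23/6, 79/18, 89/18, 5.5.
r(19/18) = -215/81, r(29/18) = 175/81, r(13/6) = 85/9, r(49/18) = 1555/81, r(59/18) = 2545/81, r(23/6) = 415/9, r(79/18) = 5125/81, r(89/18) = 6715/81, r(5.5) = 105.
Sum = Δt · [r(19/18) + r(29/18) + r(13/6) + ...].
Sum ≈ 198.251.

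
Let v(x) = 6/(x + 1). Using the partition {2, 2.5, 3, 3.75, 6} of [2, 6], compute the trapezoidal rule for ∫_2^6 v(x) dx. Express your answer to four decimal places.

Subinterval widths: 0.5, 0.5, 0.75, 2.25.
v(2) = 2, v(2.5) = 12/7, v(3) = 1.5, v(3.75) = 24/19, v(6) = 6/7.
On each subinterval the trapezoid contributes (Δx_i/2)·[v(x_{i-1}) + v(x_i)].
Sum ≈ 5.1537.

5.1537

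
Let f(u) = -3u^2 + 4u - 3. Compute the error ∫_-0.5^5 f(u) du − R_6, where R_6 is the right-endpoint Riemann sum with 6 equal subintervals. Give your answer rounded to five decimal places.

26.25868

Exact integral: ∫_-0.5^5 f(u) du = -92.125.
R_6 ≈ -118.3836806.
Error ≈ -92.125 − (-118.3836806) ≈ 26.25868.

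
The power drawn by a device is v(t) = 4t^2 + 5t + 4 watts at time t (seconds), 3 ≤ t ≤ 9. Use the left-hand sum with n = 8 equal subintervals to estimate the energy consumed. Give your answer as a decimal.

Δt = (9 − 3)/8 = 0.75.
Left endpoints: 3, 3.75, 4.5, 5.25, 6, 6.75, 7.5, 8.25.
v(3) = 55, v(3.75) = 79, v(4.5) = 107.5, v(5.25) = 140.5, v(6) = 178, v(6.75) = 220, v(7.5) = 266.5, v(8.25) = 317.5.
Sum = Δt · [v(3) + v(3.75) + v(4.5) + ...].
Sum = 1023.

1023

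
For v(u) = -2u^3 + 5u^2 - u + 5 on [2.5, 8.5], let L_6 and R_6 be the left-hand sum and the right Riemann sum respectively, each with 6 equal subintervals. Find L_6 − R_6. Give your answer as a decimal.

L_6 = -1187.5.
R_6 = -2060.5.
L_6 − R_6 = 873.

873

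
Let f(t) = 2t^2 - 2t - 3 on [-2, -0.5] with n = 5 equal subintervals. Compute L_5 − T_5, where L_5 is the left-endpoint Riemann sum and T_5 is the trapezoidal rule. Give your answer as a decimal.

1.575

L_5 = 6.12.
T_5 = 4.545.
L_5 − T_5 = 1.575.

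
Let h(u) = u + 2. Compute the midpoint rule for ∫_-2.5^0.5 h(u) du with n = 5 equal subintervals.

3

Δu = (0.5 − (-2.5))/5 = 0.6.
Midpoints: -2.2, -1.6, -1, -0.4, 0.2.
h(-2.2) = -0.2, h(-1.6) = 0.4, h(-1) = 1, h(-0.4) = 1.6, h(0.2) = 2.2.
Sum = Δu · [h(-2.2) + h(-1.6) + h(-1) + h(-0.4) + h(0.2)].
Sum = 3.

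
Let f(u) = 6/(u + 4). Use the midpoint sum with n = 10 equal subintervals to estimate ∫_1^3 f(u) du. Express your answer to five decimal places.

2.01864

Δu = (3 − 1)/10 = 0.2.
Midpoints: 1.1, 1.3, 1.5, 1.7, 1.9, 2.1, 2.3, 2.5, 2.7, 2.9.
f(1.1) = 20/17, f(1.3) = 60/53, f(1.5) = 12/11, f(1.7) = 20/19, f(1.9) = 60/59, f(2.1) = 60/61, f(2.3) = 20/21, f(2.5) = 12/13, f(2.7) = 60/67, f(2.9) = 20/23.
Sum = Δu · [f(1.1) + f(1.3) + f(1.5) + ...].
Sum ≈ 2.01864.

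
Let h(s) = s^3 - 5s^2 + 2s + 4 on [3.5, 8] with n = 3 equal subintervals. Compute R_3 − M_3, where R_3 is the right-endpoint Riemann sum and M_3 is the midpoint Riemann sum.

195.5390625

R_3 = 459.5625.
M_3 = 264.0234375.
R_3 − M_3 = 195.5390625.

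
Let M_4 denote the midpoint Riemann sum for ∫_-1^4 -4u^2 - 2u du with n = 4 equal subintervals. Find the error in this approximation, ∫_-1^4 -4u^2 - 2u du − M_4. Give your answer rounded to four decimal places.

Exact integral: ∫_-1^4 f(u) du ≈ -101.666667.
M_4 = -99.0625.
Error ≈ -101.666667 − (-99.0625) ≈ -2.6042.

-2.6042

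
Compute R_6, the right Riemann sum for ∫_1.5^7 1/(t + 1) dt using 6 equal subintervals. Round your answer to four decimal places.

Δt = (7 − 1.5)/6 = 11/12.
Right endpoints: 29/12, 10/3, 4.25, 31/6, 73/12, 7.
f(29/12) = 12/41, f(10/3) = 3/13, f(4.25) = 4/21, f(31/6) = 6/37, f(73/12) = 12/85, f(7) = 0.125.
Sum = Δt · [f(29/12) + f(10/3) + f(4.25) + ...].
Sum ≈ 1.0471.

1.0471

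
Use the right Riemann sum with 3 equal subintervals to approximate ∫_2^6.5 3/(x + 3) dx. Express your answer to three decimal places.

Δx = (6.5 − 2)/3 = 1.5.
Right endpoints: 3.5, 5, 6.5.
f(3.5) = 6/13, f(5) = 0.375, f(6.5) = 6/19.
Sum = Δx · [f(3.5) + f(5) + f(6.5)].
Sum ≈ 1.728.

1.728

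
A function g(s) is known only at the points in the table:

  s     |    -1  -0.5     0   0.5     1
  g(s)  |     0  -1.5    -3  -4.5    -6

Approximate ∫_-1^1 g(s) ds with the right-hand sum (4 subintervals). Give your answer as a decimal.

Δs = 0.5.
Sum = 0.5·[(-1.5) + (-3) + (-4.5) + (-6)] = -7.5.

-7.5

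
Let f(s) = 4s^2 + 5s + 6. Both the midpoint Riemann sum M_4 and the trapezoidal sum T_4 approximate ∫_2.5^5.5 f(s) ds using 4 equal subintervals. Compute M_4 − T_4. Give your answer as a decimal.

M_4 = 278.4375.
T_4 = 280.125.
M_4 − T_4 = -1.6875.

-1.6875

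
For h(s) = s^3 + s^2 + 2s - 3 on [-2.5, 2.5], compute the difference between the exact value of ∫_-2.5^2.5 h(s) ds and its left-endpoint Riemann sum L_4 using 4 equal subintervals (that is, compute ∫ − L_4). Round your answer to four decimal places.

24.4792

Exact integral: ∫_-2.5^2.5 h(s) ds ≈ -4.583333.
L_4 = -29.0625.
Error ≈ -4.583333 − (-29.0625) ≈ 24.4792.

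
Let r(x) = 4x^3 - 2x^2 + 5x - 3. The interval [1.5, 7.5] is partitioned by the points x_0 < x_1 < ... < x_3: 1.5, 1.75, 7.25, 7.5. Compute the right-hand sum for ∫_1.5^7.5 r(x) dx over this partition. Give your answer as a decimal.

8396.046875

Subinterval widths: 0.25, 5.5, 0.25.
Right endpoints: 1.75, 7.25, 7.5.
r(1.75) = 21.0625, r(7.25) = 1452.4375, r(7.5) = 1609.5.
Sum = Σ Δx_i · r(x_i).
Sum = 8396.046875.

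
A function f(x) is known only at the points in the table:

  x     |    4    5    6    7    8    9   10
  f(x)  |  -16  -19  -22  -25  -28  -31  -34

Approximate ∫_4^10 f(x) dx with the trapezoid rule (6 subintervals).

Δx = 1.
T_6 = (1/2)·[(-16) + 2·(-19) + 2·(-22) + 2·(-25) + 2·(-28) + 2·(-31) + (-34)] = -150.

-150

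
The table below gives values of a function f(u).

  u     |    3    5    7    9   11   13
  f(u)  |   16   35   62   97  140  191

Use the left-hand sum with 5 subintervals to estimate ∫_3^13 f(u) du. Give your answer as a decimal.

Δu = 2.
Sum = 2·[16 + 35 + 62 + 97 + 140] = 700.

700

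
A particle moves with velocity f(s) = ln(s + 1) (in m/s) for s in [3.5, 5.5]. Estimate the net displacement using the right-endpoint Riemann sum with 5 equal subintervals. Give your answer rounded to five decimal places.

Δs = (5.5 − 3.5)/5 = 0.4.
Right endpoints: 3.9, 4.3, 4.7, 5.1, 5.5.
f(3.9) ≈ 1.58924, f(4.3) ≈ 1.66771, f(4.7) ≈ 1.74047, f(5.1) ≈ 1.80829, f(5.5) ≈ 1.87180.
Sum = Δs · [f(3.9) + f(4.3) + f(4.7) + f(5.1) + f(5.5)].
Sum ≈ 3.47100.

3.47100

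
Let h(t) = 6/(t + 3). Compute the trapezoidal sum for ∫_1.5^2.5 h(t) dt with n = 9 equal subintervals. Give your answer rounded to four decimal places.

1.2041

Δt = (2.5 − 1.5)/9 = 1/9.
h(1.5) = 4/3, h(29/18) = 108/83, h(31/18) = 108/85, h(11/6) = 36/29, h(35/18) = 108/89, h(37/18) = 108/91, h(13/6) = 36/31, h(41/18) = 108/95, h(43/18) = 108/97, h(2.5) = 12/11.
T_9 = (Δt/2)·[h(t_0) + 2h(t_1) + ... + 2h(t_{8}) + h(t_9)].
Sum ≈ 1.2041.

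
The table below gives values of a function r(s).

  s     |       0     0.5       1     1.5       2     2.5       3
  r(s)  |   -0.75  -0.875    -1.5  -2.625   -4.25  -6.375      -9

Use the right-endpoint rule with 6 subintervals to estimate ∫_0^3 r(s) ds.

Δs = 0.5.
Sum = 0.5·[(-0.875) + (-1.5) + (-2.625) + (-4.25) + (-6.375) + (-9)] = -12.3125.

-12.3125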